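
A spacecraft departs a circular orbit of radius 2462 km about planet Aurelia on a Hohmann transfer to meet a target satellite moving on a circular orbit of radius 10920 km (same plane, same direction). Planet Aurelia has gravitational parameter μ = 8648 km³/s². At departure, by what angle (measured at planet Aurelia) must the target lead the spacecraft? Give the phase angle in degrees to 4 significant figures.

φ = 93.67°

Semi-major axis of the transfer orbit: a_t = (2462 + 10920)/2 = 6691 km.
Transfer time t = π√(a_t³/μ) = 18490 s.
The target's mean motion on its circular orbit is ω₂ = √(μ/r₂³) = 8.149×10^-5 rad/s.
Angle swept by the target during transfer: ω₂·t = 1.5068 rad = 86.33°.
The spacecraft traverses 180° on the transfer ellipse, so the target must lead by 180° − 86.33° = 93.67°.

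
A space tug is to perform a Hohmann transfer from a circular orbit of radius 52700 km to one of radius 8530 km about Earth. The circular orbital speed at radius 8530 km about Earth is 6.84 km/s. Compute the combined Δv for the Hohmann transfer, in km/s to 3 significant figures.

Δv = 3.43 km/s

From the circular-orbit relation v² = μ/r at r = 8530 km: μ = v²r = (6.84)² × 8530 = 3.99081×10^5 km³/s².
The Hohmann ellipse has a_t = (r₁ + r₂)/2 = 30615 km.
Circular speed at r₁: v₁ = √(μ/r₁) = √(3.99081×10^5/52700) = 2.752 km/s.
On the transfer ellipse at r₁, vis-viva gives v_a = √[μ(2/r₁ − 1/a_t)] = 1.453 km/s.
First burn Δv₁ = |v_a − v₁| = 1.299 km/s.
Circular speed at r₂: v₂ = √(μ/r₂) = 6.840 km/s.
Transfer-orbit speed at r₂: v_p = √[μ(2/r₂ − 1/a_t)] = 8.974 km/s.
Second burn Δv₂ = |v₂ − v_p| = 2.134 km/s.
Δv = Δv₁ + Δv₂ = 1.299 + 2.134 = 3.433 km/s.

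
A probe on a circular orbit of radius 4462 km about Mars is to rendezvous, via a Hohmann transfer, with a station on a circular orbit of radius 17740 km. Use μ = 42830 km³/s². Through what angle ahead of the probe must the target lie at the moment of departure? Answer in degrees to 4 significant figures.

Semi-major axis of the transfer orbit: a_t = (4462 + 17740)/2 = 11101 km.
The half-period of the transfer ellipse is t = π√(a_t³/μ) = 17755 s.
Target angular speed ω₂ = √(μ/r₂³) = 8.7588×10^-5 rad/s.
Angle swept by the target during transfer: ω₂·t = 1.5551 rad = 89.10°.
Arrival is 180° from departure on the ellipse, so φ = 180° − 89.10° = 90.90°.

φ = 90.90°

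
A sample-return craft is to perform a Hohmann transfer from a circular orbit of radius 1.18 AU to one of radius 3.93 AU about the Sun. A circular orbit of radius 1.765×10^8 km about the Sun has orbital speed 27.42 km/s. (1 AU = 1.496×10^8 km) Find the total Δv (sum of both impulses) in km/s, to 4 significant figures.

From the circular-orbit relation v² = μ/r at r = 1.765×10^8 km: μ = v²r = (27.42)² × 1.765×10^8 = 1.32703×10^11 km³/s².
In km: r₁ = 1.18 × 1.496×10^8 = 1.76528×10^8 km; r₂ = 3.93 × 1.496×10^8 = 5.87928×10^8 km.
Semi-major axis of the transfer orbit: a_t = (1.76528×10^8 + 5.87928×10^8)/2 = 3.82228×10^8 km.
Circular speed at r₁: v₁ = √(μ/r₁) = √(1.32703×10^11/1.76528×10^8) = 27.418 km/s.
On the transfer ellipse at r₁, v² = μ(2/r − 1/a) gives v_p = √[μ(2/r₁ − 1/a_t)] = 34.004 km/s.
First burn Δv₁ = |v_p − v₁| = 6.586 km/s.
At r₂, v₂ = √(μ/r₂) = 15.024 km/s.
Transfer-orbit speed at r₂: v_a = √[μ(2/r₂ − 1/a_t)] = 10.210 km/s.
Second burn Δv₂ = |v₂ − v_a| = 4.814 km/s.
Total Δv = Δv₁ + Δv₂ = 11.40 km/s.

Δv = 11.40 km/s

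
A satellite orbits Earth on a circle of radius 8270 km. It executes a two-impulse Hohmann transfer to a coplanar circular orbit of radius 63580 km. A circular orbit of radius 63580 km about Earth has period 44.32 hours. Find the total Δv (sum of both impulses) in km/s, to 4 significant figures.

From Kepler's third law T² = 4π²r³/μ at r = 63580 km, T = 44.32 hours = 44.32 × 3600 s = 1.59552×10^5 s: μ = 4π²r³/T² = 3.98581×10^5 km³/s².
The Hohmann ellipse has a_t = (r₁ + r₂)/2 = 35925 km.
Circular speed at r₁: v₁ = √(μ/r₁) = √(3.98581×10^5/8270) = 6.94234 km/s.
Transfer-orbit speed at r₁ (vis-viva equation): v_p = √[μ(2/r₁ − 1/a_t)] = 9.23565 km/s.
First burn Δv₁ = |v_p − v₁| = 2.2933 km/s.
At r₂, v₂ = √(μ/r₂) = 2.5038 km/s.
Transfer-orbit speed at r₂: v_a = √[μ(2/r₂ − 1/a_t)] = 1.2013 km/s.
Second burn Δv₂ = |v₂ − v_a| = 1.3025 km/s.
Δv = Δv₁ + Δv₂ = 2.2933 + 1.3025 = 3.596 km/s.

Δv = 3.596 km/s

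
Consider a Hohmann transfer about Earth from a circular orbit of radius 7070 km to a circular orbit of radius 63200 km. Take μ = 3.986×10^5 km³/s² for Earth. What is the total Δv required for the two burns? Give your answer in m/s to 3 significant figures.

Transfer-ellipse semi-major axis a_t = (r₁ + r₂)/2 = (7070 + 63200)/2 = 35135 km.
Circular speed at r₁: v₁ = √(μ/r₁) = √(3.986×10^5/7070) = 7.50860 km/s.
Transfer-orbit speed at r₁ (v² = μ(2/r − 1/a)): v_p = √[μ(2/r₁ − 1/a_t)] = 10.0704 km/s.
First burn Δv₁ = |v_p − v₁| = 2.562 km/s.
Circular speed at r₂: v₂ = √(μ/r₂) = 2.5114 km/s.
Transfer-orbit speed at r₂: v_a = √[μ(2/r₂ − 1/a_t)] = 1.1265 km/s.
Second burn Δv₂ = |v₂ − v_a| = 1.385 km/s.
Δv = Δv₁ + Δv₂ = 2.562 + 1.385 = 3.947 km/s.

Δv = 3950 m/s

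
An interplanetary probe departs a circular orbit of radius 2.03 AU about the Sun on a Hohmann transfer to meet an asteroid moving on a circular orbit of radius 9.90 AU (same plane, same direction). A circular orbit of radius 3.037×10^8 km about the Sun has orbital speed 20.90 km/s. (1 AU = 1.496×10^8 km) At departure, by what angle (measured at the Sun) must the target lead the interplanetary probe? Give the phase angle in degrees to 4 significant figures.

φ = 95.81°

From the circular-orbit relation v² = μ/r at r = 3.037×10^8 km: μ = v²r = (20.90)² × 3.037×10^8 = 1.32659×10^11 km³/s².
In km: r₁ = 2.03 × 1.496×10^8 = 3.03688×10^8 km; r₂ = 9.90 × 1.496×10^8 = 1.48104×10^9 km.
Transfer-ellipse semi-major axis a_t = (r₁ + r₂)/2 = (3.03688×10^8 + 1.48104×10^9)/2 = 8.92364×10^8 km.
Transfer time t = π√(a_t³/μ) = 2.29929×10^8 s.
Target angular speed ω₂ = √(μ/r₂³) = 6.39026×10^-9 rad/s.
Angle swept by the target during transfer: ω₂·t = 1.46931 rad = 84.19°.
The interplanetary probe traverses 180° on the transfer ellipse, so the target must lead by 180° − 84.19° = 95.81°.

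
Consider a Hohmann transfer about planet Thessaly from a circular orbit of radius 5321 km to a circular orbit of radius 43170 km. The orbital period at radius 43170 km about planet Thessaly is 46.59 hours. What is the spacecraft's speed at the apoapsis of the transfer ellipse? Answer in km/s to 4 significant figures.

From Kepler's third law T² = 4π²r³/μ at r = 43170 km, T = 46.59 hours = 46.59 × 3600 s = 1.67724×10^5 s: μ = 4π²r³/T² = 1.12906×10^5 km³/s².
The Hohmann ellipse has a_t = (r₁ + r₂)/2 = 24245.5 km.
The apoapsis of the transfer ellipse is at r = 43170 km.
Vis-viva: v = √[μ(2/r − 1/a_t)] = √[1.12906×10^5 × (2/43170 − 1/24245.5)] = 0.7576 km/s.

v = 0.7576 km/s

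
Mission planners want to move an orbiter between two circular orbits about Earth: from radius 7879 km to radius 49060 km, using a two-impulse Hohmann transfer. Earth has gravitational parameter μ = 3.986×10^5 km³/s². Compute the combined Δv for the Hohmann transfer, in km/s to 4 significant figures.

Semi-major axis of the transfer orbit: a_t = (7879 + 49060)/2 = 28469.5 km.
Circular speed at r₁: v₁ = √(μ/r₁) = √(3.986×10^5/7879) = 7.113 km/s.
On the transfer ellipse at r₁, vis-viva gives v_p = √[μ(2/r₁ − 1/a_t)] = 9.337 km/s.
First burn Δv₁ = |v_p − v₁| = 2.224 km/s.
Circular speed at r₂: v₂ = √(μ/r₂) = 2.8504 km/s.
Transfer-orbit speed at r₂: v_a = √[μ(2/r₂ − 1/a_t)] = 1.4995 km/s.
Second burn Δv₂ = |v₂ − v_a| = 1.351 km/s.
Total Δv = Δv₁ + Δv₂ = 3.575 km/s.

Δv = 3.575 km/s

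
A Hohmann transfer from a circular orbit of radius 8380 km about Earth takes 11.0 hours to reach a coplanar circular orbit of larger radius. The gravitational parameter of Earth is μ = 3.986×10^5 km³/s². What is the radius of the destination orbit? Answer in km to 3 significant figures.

Transfer time t = 11.0 hours = 39600 s, and t = π√(a_t³/μ).
So a_t = (μ t²/π²)^(1/3) = (3.986×10^5 × (39600)² / π²)^(1/3) = 39860 km.
Since a_t = (r₁ + r₂)/2, r₂ = 2a_t − r₁ = 2×39860 − 8380 = 71340 km.

r₂ = 71300 km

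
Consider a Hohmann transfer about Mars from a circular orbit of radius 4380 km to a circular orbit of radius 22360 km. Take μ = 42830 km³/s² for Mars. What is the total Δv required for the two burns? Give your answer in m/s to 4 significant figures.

Δv = 1509 m/s

Semi-major axis of the transfer orbit: a_t = (4380 + 22360)/2 = 13370 km.
At r₁ the circular-orbit speed is v₁ = √(μ/r₁) = 3.1271 km/s.
Transfer-orbit speed at r₁ (v² = μ(2/r − 1/a)): v_p = √[μ(2/r₁ − 1/a_t)] = 4.0440 km/s.
First burn Δv₁ = |v_p − v₁| = 0.9169 km/s.
At r₂, v₂ = √(μ/r₂) = 1.38401 km/s.
Transfer-orbit speed at r₂: v_a = √[μ(2/r₂ − 1/a_t)] = 0.792154 km/s.
Second burn Δv₂ = |v₂ − v_a| = 0.5919 km/s.
Δv = Δv₁ + Δv₂ = 0.9169 + 0.5919 = 1.509 km/s.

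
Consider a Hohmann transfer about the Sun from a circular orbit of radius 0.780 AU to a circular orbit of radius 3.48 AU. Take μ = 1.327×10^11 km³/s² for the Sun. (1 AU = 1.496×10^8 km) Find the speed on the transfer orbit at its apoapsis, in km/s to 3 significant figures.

v = 9.66 km/s

In km: r₁ = 0.780 × 1.496×10^8 = 1.16688×10^8 km; r₂ = 3.48 × 1.496×10^8 = 5.20608×10^8 km.
The Hohmann ellipse has a_t = (r₁ + r₂)/2 = 3.18648×10^8 km.
The apoapsis of the transfer ellipse is at r = 5.20608×10^8 km.
From the vis-viva equation, v = √[μ(2/r − 1/a_t)] = 9.661 km/s.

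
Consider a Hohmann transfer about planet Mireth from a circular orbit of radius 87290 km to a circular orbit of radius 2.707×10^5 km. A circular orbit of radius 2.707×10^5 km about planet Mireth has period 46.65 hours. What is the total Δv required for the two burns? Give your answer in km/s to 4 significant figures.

From Kepler's third law T² = 4π²r³/μ at r = 2.707×10^5 km, T = 46.65 hours = 46.65 × 3600 s = 1.6794×10^5 s: μ = 4π²r³/T² = 2.77662×10^7 km³/s².
The Hohmann ellipse has a_t = (r₁ + r₂)/2 = 1.78995×10^5 km.
At r₁ the circular-orbit speed is v₁ = √(μ/r₁) = 17.835 km/s.
On the transfer ellipse at r₁, vis-viva equation gives v_p = √[μ(2/r₁ − 1/a_t)] = 21.933 km/s.
First burn Δv₁ = |v_p − v₁| = 4.098 km/s.
At r₂, v₂ = √(μ/r₂) = 10.1278 km/s.
Transfer-orbit speed at r₂: v_a = √[μ(2/r₂ − 1/a_t)] = 7.07255 km/s.
Second burn Δv₂ = |v₂ − v_a| = 3.055 km/s.
Total Δv = Δv₁ + Δv₂ = 7.153 km/s.

Δv = 7.153 km/s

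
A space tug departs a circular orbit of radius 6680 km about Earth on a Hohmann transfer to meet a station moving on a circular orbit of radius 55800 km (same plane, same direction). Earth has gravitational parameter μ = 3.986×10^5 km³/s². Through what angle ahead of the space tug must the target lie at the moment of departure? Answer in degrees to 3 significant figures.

φ = 105°

Semi-major axis of the transfer orbit: a_t = (6680 + 55800)/2 = 31240 km.
Transfer time t = π√(a_t³/μ) = 27480 s.
Target angular speed ω₂ = √(μ/r₂³) = 4.790×10^-5 rad/s.
Angle swept by the target during transfer: ω₂·t = 1.316 rad = 75.40°.
Arrival is 180° from departure on the ellipse, so φ = 180° − 75.40° = 105°.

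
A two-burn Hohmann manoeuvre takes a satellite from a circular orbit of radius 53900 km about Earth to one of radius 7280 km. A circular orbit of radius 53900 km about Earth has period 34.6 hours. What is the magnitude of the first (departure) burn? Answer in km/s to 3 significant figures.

Δv₁ = 1.39 km/s

From Kepler's third law T² = 4π²r³/μ at r = 53900 km, T = 34.6 hours = 34.6 × 3600 s = 1.2456×10^5 s: μ = 4π²r³/T² = 3.98445×10^5 km³/s².
Transfer-ellipse semi-major axis a_t = (r₁ + r₂)/2 = (53900 + 7280)/2 = 30590 km.
Circular speed at r = 53900 km: v_c = √(μ/r) = 2.719 km/s.
Vis-viva on the transfer ellipse at r = 53900 km gives v_t = √[μ(2/r − 1/a_t)] = 1.326 km/s.
Δv₁ = |v_t − v_c| = |1.326 − 2.719| = 1.393 km/s.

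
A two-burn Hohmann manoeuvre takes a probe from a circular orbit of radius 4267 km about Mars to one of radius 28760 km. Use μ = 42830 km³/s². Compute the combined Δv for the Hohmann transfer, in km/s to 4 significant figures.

Δv = 1.613 km/s

Semi-major axis of the transfer orbit: a_t = (4267 + 28760)/2 = 16513.5 km.
Circular speed at r₁: v₁ = √(μ/r₁) = √(42830/4267) = 3.168 km/s.
On the transfer ellipse at r₁, vis-viva equation gives v_p = √[μ(2/r₁ − 1/a_t)] = 4.181 km/s.
First burn Δv₁ = |v_p − v₁| = 1.013 km/s.
At r₂, v₂ = √(μ/r₂) = 1.2203 km/s.
Transfer-orbit speed at r₂: v_a = √[μ(2/r₂ − 1/a_t)] = 0.62033 km/s.
Second burn Δv₂ = |v₂ − v_a| = 0.6000 km/s.
Total Δv = Δv₁ + Δv₂ = 1.613 km/s.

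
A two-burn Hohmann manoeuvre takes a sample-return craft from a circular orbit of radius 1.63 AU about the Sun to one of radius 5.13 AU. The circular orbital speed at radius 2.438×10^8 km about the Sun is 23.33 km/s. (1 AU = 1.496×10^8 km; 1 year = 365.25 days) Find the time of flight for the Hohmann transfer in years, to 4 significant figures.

t = 3.107 years

From the circular-orbit relation v² = μ/r at r = 2.438×10^8 km: μ = v²r = (23.33)² × 2.438×10^8 = 1.32698×10^11 km³/s².
In km: r₁ = 1.63 × 1.496×10^8 = 2.43848×10^8 km; r₂ = 5.13 × 1.496×10^8 = 7.67448×10^8 km.
Transfer-ellipse semi-major axis a_t = (r₁ + r₂)/2 = (2.43848×10^8 + 7.67448×10^8)/2 = 5.05648×10^8 km.
Transfer time t = π√(a_t³/μ) = π√((5.05648×10^8)³ / 1.32698×10^11) = 9.806×10^7 s.
Converting: 9.806×10^7 s ÷ 3.15576×10^7 s/year (365.25 × 86400) = 3.107 years.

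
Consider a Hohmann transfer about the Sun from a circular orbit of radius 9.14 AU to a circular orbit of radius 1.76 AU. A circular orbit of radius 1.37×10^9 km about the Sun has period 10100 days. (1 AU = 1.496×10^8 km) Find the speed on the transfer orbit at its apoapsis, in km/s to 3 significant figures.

From Kepler's third law T² = 4π²r³/μ at r = 1.37×10^9 km, T = 10100 days = 10100 × 86400 s = 8.7264×10^8 s: μ = 4π²r³/T² = 1.33306×10^11 km³/s².
In km: r₁ = 9.14 × 1.496×10^8 = 1.367344×10^9 km; r₂ = 1.76 × 1.496×10^8 = 2.63296×10^8 km.
Transfer-ellipse semi-major axis a_t = (r₁ + r₂)/2 = (1.367344×10^9 + 2.63296×10^8)/2 = 8.1532×10^8 km.
At apoapsis, r = 1.367344×10^9 km.
From the vis-viva equation, v = √[μ(2/r − 1/a_t)] = 5.611 km/s.

v = 5.61 km/s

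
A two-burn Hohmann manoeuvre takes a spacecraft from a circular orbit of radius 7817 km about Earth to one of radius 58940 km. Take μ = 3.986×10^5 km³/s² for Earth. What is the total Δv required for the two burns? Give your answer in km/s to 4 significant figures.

Δv = 3.690 km/s

Semi-major axis of the transfer orbit: a_t = (7817 + 58940)/2 = 33378.5 km.
Circular speed at r₁: v₁ = √(μ/r₁) = √(3.986×10^5/7817) = 7.141 km/s.
Transfer-orbit speed at r₁ (vis-viva): v_p = √[μ(2/r₁ − 1/a_t)] = 9.489 km/s.
First burn Δv₁ = |v_p − v₁| = 2.348 km/s.
Circular speed at r₂: v₂ = √(μ/r₂) = 2.6005 km/s.
Transfer-orbit speed at r₂: v_a = √[μ(2/r₂ − 1/a_t)] = 1.2585 km/s.
Second burn Δv₂ = |v₂ − v_a| = 1.342 km/s.
Δv = Δv₁ + Δv₂ = 2.348 + 1.342 = 3.690 km/s.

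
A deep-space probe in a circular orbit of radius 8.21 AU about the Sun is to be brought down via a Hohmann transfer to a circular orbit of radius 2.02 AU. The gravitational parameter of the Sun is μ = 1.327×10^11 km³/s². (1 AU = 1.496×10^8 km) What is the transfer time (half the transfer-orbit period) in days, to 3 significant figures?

In km: r₁ = 8.21 × 1.496×10^8 = 1.228216×10^9 km; r₂ = 2.02 × 1.496×10^8 = 3.02192×10^8 km.
Semi-major axis of the transfer orbit: a_t = (1.228216×10^9 + 3.02192×10^8)/2 = 7.65204×10^8 km.
By Kepler's third law the transfer-orbit period is T = 2π√(a_t³/μ), so t = T/2 = 1.825×10^8 s.
Converting: 1.825×10^8 s ÷ 86400 s/day = 2110 days.

t = 2110 days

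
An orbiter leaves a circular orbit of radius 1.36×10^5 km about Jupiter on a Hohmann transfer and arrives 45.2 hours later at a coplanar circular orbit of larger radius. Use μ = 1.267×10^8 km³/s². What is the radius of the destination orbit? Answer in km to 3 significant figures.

r₂ = 1.26×10^6 km

Transfer time t = 45.2 hours = 1.6272×10^5 s, and t = π√(a_t³/μ).
So a_t = (μ t²/π²)^(1/3) = (1.267×10^8 × (1.6272×10^5)² / π²)^(1/3) = 6.9789×10^5 km.
Since a_t = (r₁ + r₂)/2, r₂ = 2a_t − r₁ = 2×6.9789×10^5 − 1.360×10^5 = 1.25978×10^6 km.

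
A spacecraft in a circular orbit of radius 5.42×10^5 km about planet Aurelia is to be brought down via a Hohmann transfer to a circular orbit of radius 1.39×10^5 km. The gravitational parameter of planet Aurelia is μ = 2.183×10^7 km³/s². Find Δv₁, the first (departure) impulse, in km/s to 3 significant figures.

Δv₁ = 2.29 km/s

Semi-major axis of the transfer orbit: a_t = (5.420×10^5 + 1.390×10^5)/2 = 3.405×10^5 km.
On the circular orbit at r = 5.420×10^5 km, v_c = √(μ/r) = 6.34640 km/s.
Transfer-orbit speed at the same r (vis-viva, a = a_t): v_t = √[μ(2/r − 1/a_t)] = 4.05486 km/s.
Δv₁ = |v_t − v_c| = |4.05486 − 6.34640| = 2.292 km/s.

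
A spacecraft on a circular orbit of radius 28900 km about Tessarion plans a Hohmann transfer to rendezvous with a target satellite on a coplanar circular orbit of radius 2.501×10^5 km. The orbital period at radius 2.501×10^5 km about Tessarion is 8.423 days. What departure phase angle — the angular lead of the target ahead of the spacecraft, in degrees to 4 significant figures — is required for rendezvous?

From Kepler's third law T² = 4π²r³/μ at r = 2.501×10^5 km, T = 8.423 days = 8.423 × 86400 s = 7.277472×10^5 s: μ = 4π²r³/T² = 1.16611×10^6 km³/s².
Transfer-ellipse semi-major axis a_t = (r₁ + r₂)/2 = (28900 + 2.501×10^5)/2 = 1.395×10^5 km.
The half-period of the transfer ellipse is t = π√(a_t³/μ) = 1.5158×10^5 s.
The target's mean motion on its circular orbit is ω₂ = √(μ/r₂³) = 8.6337×10^-6 rad/s.
Angle swept by the target during transfer: ω₂·t = 1.3087 rad = 74.98°.
Arrival is 180° from departure on the ellipse, so φ = 180° − 74.98° = 105.0°.

φ = 105.0°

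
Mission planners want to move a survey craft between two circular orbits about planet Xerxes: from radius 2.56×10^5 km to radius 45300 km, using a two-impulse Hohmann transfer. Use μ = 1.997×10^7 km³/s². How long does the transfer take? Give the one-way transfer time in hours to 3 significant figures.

Transfer-ellipse semi-major axis a_t = (r₁ + r₂)/2 = (2.560×10^5 + 45300)/2 = 1.5065×10^5 km.
Transfer time t = π√(a_t³/μ) = π√((1.5065×10^5)³ / 1.997×10^7) = 41110 s.
Converting: 41110 s ÷ 3600 s/hour = 11.4 hours.

t = 11.4 hours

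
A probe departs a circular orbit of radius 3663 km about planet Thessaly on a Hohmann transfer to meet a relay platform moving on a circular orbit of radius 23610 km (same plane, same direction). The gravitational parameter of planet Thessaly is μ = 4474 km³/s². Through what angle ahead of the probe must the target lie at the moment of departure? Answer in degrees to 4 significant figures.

φ = 101.0°

The Hohmann ellipse has a_t = (r₁ + r₂)/2 = 13636.5 km.
The half-period of the transfer ellipse is t = π√(a_t³/μ) = 74790 s.
Target angular speed ω₂ = √(μ/r₂³) = 1.844×10^-5 rad/s.
Angle swept by the target during transfer: ω₂·t = 1.379 rad = 79.01°.
The probe traverses 180° on the transfer ellipse, so the target must lead by 180° − 79.01° = 101.0°.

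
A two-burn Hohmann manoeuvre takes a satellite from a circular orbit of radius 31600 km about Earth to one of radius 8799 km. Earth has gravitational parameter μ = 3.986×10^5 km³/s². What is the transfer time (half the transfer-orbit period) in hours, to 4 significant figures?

t = 3.968 hours

The Hohmann ellipse has a_t = (r₁ + r₂)/2 = 20199.5 km.
Half the transfer-orbit period gives t = π√(a_t³/μ) = 14285 s.
Converting: 14285 s ÷ 3600 s/hour = 3.968 hours.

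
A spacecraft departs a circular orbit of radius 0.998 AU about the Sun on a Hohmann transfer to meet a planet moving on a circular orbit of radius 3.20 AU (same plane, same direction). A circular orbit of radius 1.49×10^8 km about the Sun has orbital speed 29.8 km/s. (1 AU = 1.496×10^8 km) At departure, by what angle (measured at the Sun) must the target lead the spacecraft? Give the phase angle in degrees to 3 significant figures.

φ = 84.4°

From the circular-orbit relation v² = μ/r at r = 1.49×10^8 km: μ = v²r = (29.8)² × 1.49×10^8 = 1.32318×10^11 km³/s².
In km: r₁ = 0.998 × 1.496×10^8 = 1.493008×10^8 km; r₂ = 3.20 × 1.496×10^8 = 4.7872×10^8 km.
Transfer-ellipse semi-major axis a_t = (r₁ + r₂)/2 = (1.493008×10^8 + 4.7872×10^8)/2 = 3.140104×10^8 km.
Transfer time t = π√(a_t³/μ) = 4.80570×10^7 s.
The target's mean motion on its circular orbit is ω₂ = √(μ/r₂³) = 3.47286×10^-8 rad/s.
Angle swept by the target during transfer: ω₂·t = 1.66895 rad = 95.62°.
The spacecraft traverses 180° on the transfer ellipse, so the target must lead by 180° − 95.62° = 84.4°.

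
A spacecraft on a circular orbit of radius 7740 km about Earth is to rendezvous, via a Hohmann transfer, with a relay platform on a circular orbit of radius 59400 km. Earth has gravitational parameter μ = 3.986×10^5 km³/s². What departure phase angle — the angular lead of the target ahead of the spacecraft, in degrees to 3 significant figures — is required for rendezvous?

Semi-major axis of the transfer orbit: a_t = (7740 + 59400)/2 = 33570 km.
The half-period of the transfer ellipse is t = π√(a_t³/μ) = 30606.12 s.
The target's mean motion on its circular orbit is ω₂ = √(μ/r₂³) = 4.361029×10^-5 rad/s.
Angle swept by the target during transfer: ω₂·t = 1.334742 rad = 76.48°.
Arrival is 180° from departure on the ellipse, so φ = 180° − 76.48° = 104°.

φ = 104°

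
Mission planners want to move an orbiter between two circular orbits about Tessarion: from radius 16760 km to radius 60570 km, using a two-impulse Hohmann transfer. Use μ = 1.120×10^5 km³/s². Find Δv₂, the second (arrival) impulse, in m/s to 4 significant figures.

Δv₂ = 464.5 m/s

Semi-major axis of the transfer orbit: a_t = (16760 + 60570)/2 = 38665 km.
Circular speed at r = 60570 km: v_c = √(μ/r) = 1.3598 km/s.
Vis-viva on the transfer ellipse at r = 60570 km gives v_t = √[μ(2/r − 1/a_t)] = 0.89528 km/s.
Δv₂ = |v_t − v_c| = |0.89528 − 1.3598| = 0.4645 km/s.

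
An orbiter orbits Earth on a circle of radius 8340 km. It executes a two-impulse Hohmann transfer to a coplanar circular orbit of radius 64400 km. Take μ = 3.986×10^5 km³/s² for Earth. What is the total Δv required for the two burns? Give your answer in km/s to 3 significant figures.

The Hohmann ellipse has a_t = (r₁ + r₂)/2 = 36370 km.
Circular speed at r₁: v₁ = √(μ/r₁) = √(3.986×10^5/8340) = 6.913 km/s.
On the transfer ellipse at r₁, vis-viva gives v_p = √[μ(2/r₁ − 1/a_t)] = 9.199 km/s.
First burn Δv₁ = |v_p − v₁| = 2.286 km/s.
Circular speed at r₂: v₂ = √(μ/r₂) = 2.488 km/s.
Transfer-orbit speed at r₂: v_a = √[μ(2/r₂ − 1/a_t)] = 1.191 km/s.
Second burn Δv₂ = |v₂ − v_a| = 1.297 km/s.
Δv = Δv₁ + Δv₂ = 2.286 + 1.297 = 3.583 km/s.

Δv = 3.58 km/s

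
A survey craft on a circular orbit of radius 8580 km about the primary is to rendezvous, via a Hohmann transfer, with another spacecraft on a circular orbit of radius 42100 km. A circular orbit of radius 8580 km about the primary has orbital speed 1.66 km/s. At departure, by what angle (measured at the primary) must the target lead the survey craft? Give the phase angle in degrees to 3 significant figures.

φ = 95.9°

From the circular-orbit relation v² = μ/r at r = 8580 km: μ = v²r = (1.66)² × 8580 = 23643.0 km³/s².
Transfer-ellipse semi-major axis a_t = (r₁ + r₂)/2 = (8580 + 42100)/2 = 25340 km.
Transfer time t = π√(a_t³/μ) = 82415.34 s.
Target angular speed ω₂ = √(μ/r₂³) = 1.780035×10^-5 rad/s.
Angle swept by the target during transfer: ω₂·t = 1.46702 rad = 84.054°.
The survey craft traverses 180° on the transfer ellipse, so the target must lead by 180° − 84.054° = 95.9°.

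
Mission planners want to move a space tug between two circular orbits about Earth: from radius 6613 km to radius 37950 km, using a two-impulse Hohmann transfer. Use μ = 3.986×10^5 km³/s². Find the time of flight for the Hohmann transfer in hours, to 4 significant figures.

t = 4.597 hours

Semi-major axis of the transfer orbit: a_t = (6613 + 37950)/2 = 22281.5 km.
By Kepler's third law the transfer-orbit period is T = 2π√(a_t³/μ), so t = T/2 = 16550 s.
Converting: 16550 s ÷ 3600 s/hour = 4.597 hours.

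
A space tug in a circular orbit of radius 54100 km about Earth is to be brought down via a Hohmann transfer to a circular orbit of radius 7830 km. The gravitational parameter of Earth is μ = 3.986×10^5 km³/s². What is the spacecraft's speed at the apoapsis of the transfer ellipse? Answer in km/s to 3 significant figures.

Transfer-ellipse semi-major axis a_t = (r₁ + r₂)/2 = (54100 + 7830)/2 = 30965 km.
The apoapsis of the transfer ellipse is at r = 54100 km.
Applying v² = μ(2/r − 1/a_t): v = 1.365 km/s.

v = 1.36 km/s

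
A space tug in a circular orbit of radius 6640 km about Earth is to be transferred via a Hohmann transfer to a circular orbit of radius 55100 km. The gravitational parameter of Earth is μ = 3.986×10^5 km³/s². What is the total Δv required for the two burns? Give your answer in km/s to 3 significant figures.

Δv = 4.05 km/s

Semi-major axis of the transfer orbit: a_t = (6640 + 55100)/2 = 30870 km.
Circular speed at r₁: v₁ = √(μ/r₁) = √(3.986×10^5/6640) = 7.747911 km/s.
Transfer-orbit speed at r₁ (vis-viva): v_p = √[μ(2/r₁ − 1/a_t)] = 10.35123 km/s.
First burn Δv₁ = |v_p − v₁| = 2.60332 km/s.
At r₂, v₂ = √(μ/r₂) = 2.68963 km/s.
Transfer-orbit speed at r₂: v_a = √[μ(2/r₂ − 1/a_t)] = 1.24741 km/s.
Second burn Δv₂ = |v₂ − v_a| = 1.44222 km/s.
Δv = Δv₁ + Δv₂ = 2.60332 + 1.44222 = 4.046 km/s.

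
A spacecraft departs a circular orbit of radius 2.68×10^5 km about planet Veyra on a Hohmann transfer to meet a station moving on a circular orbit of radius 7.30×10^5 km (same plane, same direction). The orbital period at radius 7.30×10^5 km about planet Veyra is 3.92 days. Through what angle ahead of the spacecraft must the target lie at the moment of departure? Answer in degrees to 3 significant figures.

φ = 78.3°

From Kepler's third law T² = 4π²r³/μ at r = 7.30×10^5 km, T = 3.92 days = 3.92 × 86400 s = 3.38688×10^5 s: μ = 4π²r³/T² = 1.33884×10^8 km³/s².
The Hohmann ellipse has a_t = (r₁ + r₂)/2 = 4.990×10^5 km.
The half-period of the transfer ellipse is t = π√(a_t³/μ) = 95710 s.
Target angular speed ω₂ = √(μ/r₂³) = 1.855×10^-5 rad/s.
Angle swept by the target during transfer: ω₂·t = 1.775 rad = 101.7°.
Arrival is 180° from departure on the ellipse, so φ = 180° − 101.7° = 78.3°.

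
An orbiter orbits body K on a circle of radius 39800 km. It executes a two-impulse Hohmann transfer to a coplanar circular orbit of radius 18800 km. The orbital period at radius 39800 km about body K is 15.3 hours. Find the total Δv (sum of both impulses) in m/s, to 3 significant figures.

From Kepler's third law T² = 4π²r³/μ at r = 39800 km, T = 15.3 hours = 15.3 × 3600 s = 55080 s: μ = 4π²r³/T² = 8.20391×10^5 km³/s².
Transfer-ellipse semi-major axis a_t = (r₁ + r₂)/2 = (39800 + 18800)/2 = 29300 km.
At r₁ the circular-orbit speed is v₁ = √(μ/r₁) = 4.54014 km/s.
Transfer-orbit speed at r₁ (vis-viva equation): v_a = √[μ(2/r₁ − 1/a_t)] = 3.63676 km/s.
First burn Δv₁ = |v_a − v₁| = 0.90338 km/s.
At r₂, v₂ = √(μ/r₂) = 6.6059 km/s.
Transfer-orbit speed at r₂: v_p = √[μ(2/r₂ − 1/a_t)] = 7.6991 km/s.
Second burn Δv₂ = |v₂ − v_p| = 1.0932 km/s.
Total Δv = Δv₁ + Δv₂ = 1.997 km/s.

Δv = 2000 m/s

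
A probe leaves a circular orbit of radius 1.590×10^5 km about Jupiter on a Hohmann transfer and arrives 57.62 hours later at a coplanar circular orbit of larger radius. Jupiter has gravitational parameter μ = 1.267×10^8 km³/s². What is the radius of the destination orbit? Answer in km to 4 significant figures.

Transfer time t = 57.62 hours = 2.07432×10^5 s, and t = π√(a_t³/μ).
So a_t = (μ t²/π²)^(1/3) = (1.267×10^8 × (2.07432×10^5)² / π²)^(1/3) = 8.2050×10^5 km.
Since a_t = (r₁ + r₂)/2, r₂ = 2a_t − r₁ = 2×8.2050×10^5 − 1.590×10^5 = 1.482×10^6 km.

r₂ = 1.482×10^6 km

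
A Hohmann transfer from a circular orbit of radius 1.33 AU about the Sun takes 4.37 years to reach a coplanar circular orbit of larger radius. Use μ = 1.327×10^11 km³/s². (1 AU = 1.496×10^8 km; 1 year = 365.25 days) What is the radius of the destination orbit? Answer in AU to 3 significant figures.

In km: r₁ = 1.33 × 1.496×10^8 = 1.98968×10^8 km.
Transfer time t = 4.37 years × 365.25 × 86400 s = 1.37906712×10^8 s, and t = π√(a_t³/μ).
So a_t = (μ t²/π²)^(1/3) = (1.327×10^11 × (1.37906712×10^8)² / π²)^(1/3) = 6.3472×10^8 km.
Since a_t = (r₁ + r₂)/2, r₂ = 2a_t − r₁ = 2×6.3472×10^8 − 1.98968×10^8 = 1.070472×10^9 km.
In AU: r₂ = 1.070472×10^9 / 1.496×10^8 = 7.16 AU.

r₂ = 7.16 AU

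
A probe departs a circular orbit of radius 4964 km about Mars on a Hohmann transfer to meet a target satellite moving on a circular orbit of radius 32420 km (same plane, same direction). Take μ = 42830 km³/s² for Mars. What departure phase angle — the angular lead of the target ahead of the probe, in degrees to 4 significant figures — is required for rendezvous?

φ = 101.2°

Semi-major axis of the transfer orbit: a_t = (4964 + 32420)/2 = 18692 km.
The half-period of the transfer ellipse is t = π√(a_t³/μ) = 38794 s.
Target angular speed ω₂ = √(μ/r₂³) = 3.5453×10^-5 rad/s.
Angle swept by the target during transfer: ω₂·t = 1.3754 rad = 78.80°.
The probe traverses 180° on the transfer ellipse, so the target must lead by 180° − 78.80° = 101.2°.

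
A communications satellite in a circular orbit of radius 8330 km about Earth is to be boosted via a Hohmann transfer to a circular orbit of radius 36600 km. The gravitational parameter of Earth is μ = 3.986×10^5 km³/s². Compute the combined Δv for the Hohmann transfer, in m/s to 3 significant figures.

Transfer-ellipse semi-major axis a_t = (r₁ + r₂)/2 = (8330 + 36600)/2 = 22465 km.
At r₁ the circular-orbit speed is v₁ = √(μ/r₁) = 6.917 km/s.
Transfer-orbit speed at r₁ (vis-viva equation): v_p = √[μ(2/r₁ − 1/a_t)] = 8.829 km/s.
First burn Δv₁ = |v_p − v₁| = 1.912 km/s.
At r₂, v₂ = √(μ/r₂) = 3.3001 km/s.
Transfer-orbit speed at r₂: v_a = √[μ(2/r₂ − 1/a_t)] = 2.0095 km/s.
Second burn Δv₂ = |v₂ − v_a| = 1.291 km/s.
Total Δv = Δv₁ + Δv₂ = 3.203 km/s.

Δv = 3200 m/s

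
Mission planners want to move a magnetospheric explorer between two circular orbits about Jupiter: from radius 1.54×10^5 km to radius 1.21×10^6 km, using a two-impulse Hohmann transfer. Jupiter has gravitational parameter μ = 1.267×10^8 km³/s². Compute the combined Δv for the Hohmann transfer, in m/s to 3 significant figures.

Semi-major axis of the transfer orbit: a_t = (1.540×10^5 + 1.210×10^6)/2 = 6.820×10^5 km.
At r₁ the circular-orbit speed is v₁ = √(μ/r₁) = 28.683 km/s.
On the transfer ellipse at r₁, vis-viva gives v_p = √[μ(2/r₁ − 1/a_t)] = 38.206 km/s.
First burn Δv₁ = |v_p − v₁| = 9.523 km/s.
At r₂, v₂ = √(μ/r₂) = 10.2328 km/s.
Transfer-orbit speed at r₂: v_a = √[μ(2/r₂ − 1/a_t)] = 4.86255 km/s.
Second burn Δv₂ = |v₂ − v_a| = 5.370 km/s.
Total Δv = Δv₁ + Δv₂ = 14.89 km/s.

Δv = 14900 m/s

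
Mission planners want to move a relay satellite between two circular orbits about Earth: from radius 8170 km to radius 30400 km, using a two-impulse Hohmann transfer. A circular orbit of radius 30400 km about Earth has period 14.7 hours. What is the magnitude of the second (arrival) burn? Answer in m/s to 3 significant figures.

From Kepler's third law T² = 4π²r³/μ at r = 30400 km, T = 14.7 hours = 14.7 × 3600 s = 52920 s: μ = 4π²r³/T² = 3.96042×10^5 km³/s².
Transfer-ellipse semi-major axis a_t = (r₁ + r₂)/2 = (8170 + 30400)/2 = 19285 km.
On the circular orbit at r = 30400 km, v_c = √(μ/r) = 3.609 km/s.
Vis-viva on the transfer ellipse at r = 30400 km gives v_t = √[μ(2/r − 1/a_t)] = 2.349 km/s.
Δv₂ = |v_t − v_c| = |2.349 − 3.609| = 1.260 km/s.

Δv₂ = 1260 m/s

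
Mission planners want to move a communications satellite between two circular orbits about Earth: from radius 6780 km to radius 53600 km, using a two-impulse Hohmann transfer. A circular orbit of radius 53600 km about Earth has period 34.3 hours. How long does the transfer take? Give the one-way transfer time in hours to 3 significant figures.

t = 7.25 hours

From Kepler's third law T² = 4π²r³/μ at r = 53600 km, T = 34.3 hours = 34.3 × 3600 s = 1.2348×10^5 s: μ = 4π²r³/T² = 3.98713×10^5 km³/s².
Semi-major axis of the transfer orbit: a_t = (6780 + 53600)/2 = 30190 km.
Half the transfer-orbit period gives t = π√(a_t³/μ) = 26100 s.
Converting: 26100 s ÷ 3600 s/hour = 7.25 hours.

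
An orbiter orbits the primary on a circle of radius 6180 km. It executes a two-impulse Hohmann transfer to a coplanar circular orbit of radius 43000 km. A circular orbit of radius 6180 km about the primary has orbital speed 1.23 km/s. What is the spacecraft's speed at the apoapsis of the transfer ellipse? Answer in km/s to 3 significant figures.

From the circular-orbit relation v² = μ/r at r = 6180 km: μ = v²r = (1.23)² × 6180 = 9349.72 km³/s².
Semi-major axis of the transfer orbit: a_t = (6180 + 43000)/2 = 24590 km.
The apoapsis of the transfer ellipse is at r = 43000 km.
Vis-viva: v = √[μ(2/r − 1/a_t)] = √[9349.72 × (2/43000 − 1/24590)] = 0.2338 km/s.

v = 0.234 km/s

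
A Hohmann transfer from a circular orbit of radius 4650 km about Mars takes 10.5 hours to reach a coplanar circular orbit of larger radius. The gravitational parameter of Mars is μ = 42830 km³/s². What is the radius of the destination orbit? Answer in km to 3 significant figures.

Transfer time t = 10.5 hours = 37800 s, and t = π√(a_t³/μ).
So a_t = (μ t²/π²)^(1/3) = (42830 × (37800)² / π²)^(1/3) = 18371 km.
Since a_t = (r₁ + r₂)/2, r₂ = 2a_t − r₁ = 2×18371 − 4650 = 32092 km.

r₂ = 32100 km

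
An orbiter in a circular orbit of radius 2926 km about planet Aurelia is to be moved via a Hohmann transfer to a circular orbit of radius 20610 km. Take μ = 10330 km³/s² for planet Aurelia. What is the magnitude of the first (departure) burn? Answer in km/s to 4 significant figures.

Semi-major axis of the transfer orbit: a_t = (2926 + 20610)/2 = 11768 km.
On the circular orbit at r = 2926 km, v_c = √(μ/r) = 1.87894 km/s.
Vis-viva on the transfer ellipse at r = 2926 km gives v_t = √[μ(2/r − 1/a_t)] = 2.48657 km/s.
Δv₁ = |v_t − v_c| = |2.48657 − 1.87894| = 0.6076 km/s.

Δv₁ = 0.6076 km/s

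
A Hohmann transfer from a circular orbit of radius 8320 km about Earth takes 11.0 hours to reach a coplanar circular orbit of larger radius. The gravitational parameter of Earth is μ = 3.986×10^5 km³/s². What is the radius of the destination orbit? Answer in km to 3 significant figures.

r₂ = 71400 km

Transfer time t = 11.0 hours = 39600 s, and t = π√(a_t³/μ).
So a_t = (μ t²/π²)^(1/3) = (3.986×10^5 × (39600)² / π²)^(1/3) = 39860 km.
Since a_t = (r₁ + r₂)/2, r₂ = 2a_t − r₁ = 2×39860 − 8320 = 71400 km.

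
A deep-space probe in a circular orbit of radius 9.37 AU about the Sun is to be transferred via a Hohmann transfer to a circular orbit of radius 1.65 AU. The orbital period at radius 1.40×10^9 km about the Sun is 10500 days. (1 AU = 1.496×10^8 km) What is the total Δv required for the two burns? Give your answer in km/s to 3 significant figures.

Δv = 11.4 km/s

From Kepler's third law T² = 4π²r³/μ at r = 1.40×10^9 km, T = 10500 days = 10500 × 86400 s = 9.072×10^8 s: μ = 4π²r³/T² = 1.31625×10^11 km³/s².
In km: r₁ = 9.37 × 1.496×10^8 = 1.401752×10^9 km; r₂ = 1.65 × 1.496×10^8 = 2.4684×10^8 km.
The Hohmann ellipse has a_t = (r₁ + r₂)/2 = 8.24296×10^8 km.
At r₁ the circular-orbit speed is v₁ = √(μ/r₁) = 9.690 km/s.
Transfer-orbit speed at r₁ (vis-viva): v_a = √[μ(2/r₁ − 1/a_t)] = 5.303 km/s.
First burn Δv₁ = |v_a − v₁| = 4.387 km/s.
At r₂, v₂ = √(μ/r₂) = 23.092 km/s.
Transfer-orbit speed at r₂: v_p = √[μ(2/r₂ − 1/a_t)] = 30.113 km/s.
Second burn Δv₂ = |v₂ − v_p| = 7.021 km/s.
Δv = Δv₁ + Δv₂ = 4.387 + 7.021 = 11.41 km/s.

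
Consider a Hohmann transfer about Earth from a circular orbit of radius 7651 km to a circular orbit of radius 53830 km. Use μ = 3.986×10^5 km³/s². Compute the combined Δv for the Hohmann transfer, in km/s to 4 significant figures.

Transfer-ellipse semi-major axis a_t = (r₁ + r₂)/2 = (7651 + 53830)/2 = 30740.5 km.
Circular speed at r₁: v₁ = √(μ/r₁) = √(3.986×10^5/7651) = 7.2179 km/s.
Transfer-orbit speed at r₁ (vis-viva equation): v_p = √[μ(2/r₁ − 1/a_t)] = 9.5514 km/s.
First burn Δv₁ = |v_p − v₁| = 2.3335 km/s.
At r₂, v₂ = √(μ/r₂) = 2.7212 km/s.
Transfer-orbit speed at r₂: v_a = √[μ(2/r₂ − 1/a_t)] = 1.3576 km/s.
Second burn Δv₂ = |v₂ − v_a| = 1.3636 km/s.
Δv = Δv₁ + Δv₂ = 2.3335 + 1.3636 = 3.697 km/s.

Δv = 3.697 km/s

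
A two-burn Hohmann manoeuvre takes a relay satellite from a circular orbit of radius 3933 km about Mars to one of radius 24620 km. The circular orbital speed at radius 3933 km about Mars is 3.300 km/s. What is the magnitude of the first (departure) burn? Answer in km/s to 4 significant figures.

From the circular-orbit relation v² = μ/r at r = 3933 km: μ = v²r = (3.300)² × 3933 = 42830.4 km³/s².
Semi-major axis of the transfer orbit: a_t = (3933 + 24620)/2 = 14276.5 km.
On the circular orbit at r = 3933 km, v_c = √(μ/r) = 3.300 km/s.
Vis-viva on the transfer ellipse at r = 3933 km gives v_t = √[μ(2/r − 1/a_t)] = 4.334 km/s.
Δv₁ = |v_t − v_c| = |4.334 − 3.300| = 1.034 km/s.

Δv₁ = 1.034 km/s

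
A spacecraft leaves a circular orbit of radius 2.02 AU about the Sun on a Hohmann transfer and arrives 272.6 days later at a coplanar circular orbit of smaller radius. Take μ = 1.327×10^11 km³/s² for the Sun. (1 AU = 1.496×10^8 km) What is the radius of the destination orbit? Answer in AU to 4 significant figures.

r₂ = 0.5921 AU

In km: r₁ = 2.02 × 1.496×10^8 = 3.02192×10^8 km.
Transfer time t = 272.6 days = 2.355264×10^7 s, and t = π√(a_t³/μ).
So a_t = (μ t²/π²)^(1/3) = (1.327×10^11 × (2.355264×10^7)² / π²)^(1/3) = 1.95382×10^8 km.
Since a_t = (r₁ + r₂)/2, r₂ = 2a_t − r₁ = 2×1.95382×10^8 − 3.02192×10^8 = 8.8572×10^7 km.
In AU: r₂ = 8.8572×10^7 / 1.496×10^8 = 0.5921 AU.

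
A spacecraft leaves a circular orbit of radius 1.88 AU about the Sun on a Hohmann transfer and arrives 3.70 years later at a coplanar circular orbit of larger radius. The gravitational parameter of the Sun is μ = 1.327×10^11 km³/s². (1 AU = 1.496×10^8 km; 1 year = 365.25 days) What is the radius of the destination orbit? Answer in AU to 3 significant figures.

In km: r₁ = 1.88 × 1.496×10^8 = 2.81248×10^8 km.
Transfer time t = 3.70 years × 365.25 × 86400 s = 1.1676312×10^8 s, and t = π√(a_t³/μ).
So a_t = (μ t²/π²)^(1/3) = (1.327×10^11 × (1.1676312×10^8)² / π²)^(1/3) = 5.6806×10^8 km.
Since a_t = (r₁ + r₂)/2, r₂ = 2a_t − r₁ = 2×5.6806×10^8 − 2.81248×10^8 = 8.54872×10^8 km.
In AU: r₂ = 8.54872×10^8 / 1.496×10^8 = 5.71 AU.

r₂ = 5.71 AU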